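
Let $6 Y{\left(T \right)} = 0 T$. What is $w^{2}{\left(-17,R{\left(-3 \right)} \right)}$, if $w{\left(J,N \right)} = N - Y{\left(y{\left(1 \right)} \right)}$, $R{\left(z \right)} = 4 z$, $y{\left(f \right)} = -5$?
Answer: $144$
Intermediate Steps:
$Y{\left(T \right)} = 0$ ($Y{\left(T \right)} = \frac{0 T}{6} = \frac{1}{6} \cdot 0 = 0$)
$w{\left(J,N \right)} = N$ ($w{\left(J,N \right)} = N - 0 = N + 0 = N$)
$w^{2}{\left(-17,R{\left(-3 \right)} \right)} = \left(4 \left(-3\right)\right)^{2} = \left(-12\right)^{2} = 144$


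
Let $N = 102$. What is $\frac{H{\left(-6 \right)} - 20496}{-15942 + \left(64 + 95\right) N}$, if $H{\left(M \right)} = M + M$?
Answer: $- \frac{1709}{23} \approx -74.304$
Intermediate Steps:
$H{\left(M \right)} = 2 M$
$\frac{H{\left(-6 \right)} - 20496}{-15942 + \left(64 + 95\right) N} = \frac{2 \left(-6\right) - 20496}{-15942 + \left(64 + 95\right) 102} = \frac{-12 - 20496}{-15942 + 159 \cdot 102} = - \frac{20508}{-15942 + 16218} = - \frac{20508}{276} = \left(-20508\right) \frac{1}{276} = - \frac{1709}{23}$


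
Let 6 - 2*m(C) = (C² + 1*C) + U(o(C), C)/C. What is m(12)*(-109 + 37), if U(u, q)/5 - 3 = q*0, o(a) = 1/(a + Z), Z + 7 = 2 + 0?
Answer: 5445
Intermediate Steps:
Z = -5 (Z = -7 + (2 + 0) = -7 + 2 = -5)
o(a) = 1/(-5 + a) (o(a) = 1/(a - 5) = 1/(-5 + a))
U(u, q) = 15 (U(u, q) = 15 + 5*(q*0) = 15 + 5*0 = 15 + 0 = 15)
m(C) = 3 - 15/(2*C) - C/2 - C²/2 (m(C) = 3 - ((C² + 1*C) + 15/C)/2 = 3 - ((C² + C) + 15/C)/2 = 3 - ((C + C²) + 15/C)/2 = 3 - (C + C² + 15/C)/2 = 3 + (-15/(2*C) - C/2 - C²/2) = 3 - 15/(2*C) - C/2 - C²/2)
m(12)*(-109 + 37) = ((½)*(-15 - 1*12*(-6 + 12 + 12²))/12)*(-109 + 37) = ((½)*(1/12)*(-15 - 1*12*(-6 + 12 + 144)))*(-72) = ((½)*(1/12)*(-15 - 1*12*150))*(-72) = ((½)*(1/12)*(-15 - 1800))*(-72) = ((½)*(1/12)*(-1815))*(-72) = -605/8*(-72) = 5445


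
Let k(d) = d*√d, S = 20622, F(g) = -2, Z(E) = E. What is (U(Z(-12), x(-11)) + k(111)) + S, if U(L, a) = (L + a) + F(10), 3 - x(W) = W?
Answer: 20622 + 111*√111 ≈ 21791.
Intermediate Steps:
x(W) = 3 - W
U(L, a) = -2 + L + a (U(L, a) = (L + a) - 2 = -2 + L + a)
k(d) = d^(3/2)
(U(Z(-12), x(-11)) + k(111)) + S = ((-2 - 12 + (3 - 1*(-11))) + 111^(3/2)) + 20622 = ((-2 - 12 + (3 + 11)) + 111*√111) + 20622 = ((-2 - 12 + 14) + 111*√111) + 20622 = (0 + 111*√111) + 20622 = 111*√111 + 20622 = 20622 + 111*√111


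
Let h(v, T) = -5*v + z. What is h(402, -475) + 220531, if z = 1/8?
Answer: 1748169/8 ≈ 2.1852e+5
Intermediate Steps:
z = ⅛ ≈ 0.12500
h(v, T) = ⅛ - 5*v (h(v, T) = -5*v + ⅛ = ⅛ - 5*v)
h(402, -475) + 220531 = (⅛ - 5*402) + 220531 = (⅛ - 2010) + 220531 = -16079/8 + 220531 = 1748169/8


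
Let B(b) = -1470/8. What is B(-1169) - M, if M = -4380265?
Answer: 17520325/4 ≈ 4.3801e+6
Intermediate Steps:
B(b) = -735/4 (B(b) = -1470*⅛ = -735/4)
B(-1169) - M = -735/4 - 1*(-4380265) = -735/4 + 4380265 = 17520325/4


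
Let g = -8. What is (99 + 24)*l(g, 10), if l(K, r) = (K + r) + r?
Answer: 1476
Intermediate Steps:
l(K, r) = K + 2*r
(99 + 24)*l(g, 10) = (99 + 24)*(-8 + 2*10) = 123*(-8 + 20) = 123*12 = 1476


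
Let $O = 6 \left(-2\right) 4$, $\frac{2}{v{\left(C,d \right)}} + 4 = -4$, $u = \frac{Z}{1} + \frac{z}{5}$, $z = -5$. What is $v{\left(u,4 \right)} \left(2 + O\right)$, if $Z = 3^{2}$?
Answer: $\frac{23}{2} \approx 11.5$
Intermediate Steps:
$Z = 9$
$u = 8$ ($u = \frac{9}{1} - \frac{5}{5} = 9 \cdot 1 - 1 = 9 - 1 = 8$)
$v{\left(C,d \right)} = - \frac{1}{4}$ ($v{\left(C,d \right)} = \frac{2}{-4 - 4} = \frac{2}{-8} = 2 \left(- \frac{1}{8}\right) = - \frac{1}{4}$)
$O = -48$ ($O = \left(-12\right) 4 = -48$)
$v{\left(u,4 \right)} \left(2 + O\right) = - \frac{2 - 48}{4} = \left(- \frac{1}{4}\right) \left(-46\right) = \frac{23}{2}$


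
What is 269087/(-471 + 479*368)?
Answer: 269087/175801 ≈ 1.5306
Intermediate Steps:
269087/(-471 + 479*368) = 269087/(-471 + 176272) = 269087/175801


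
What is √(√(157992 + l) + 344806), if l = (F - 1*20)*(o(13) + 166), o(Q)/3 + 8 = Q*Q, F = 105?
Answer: √(344806 + √213157) ≈ 587.59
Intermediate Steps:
o(Q) = -24 + 3*Q² (o(Q) = -24 + 3*(Q*Q) = -24 + 3*Q²)
l = 55165 (l = (105 - 1*20)*((-24 + 3*13²) + 166) = (105 - 20)*((-24 + 3*169) + 166) = 85*((-24 + 507) + 166) = 85*(483 + 166) = 85*649 = 55165)
√(√(157992 + l) + 344806) = √(√(157992 + 55165) + 344806) = √(√213157 + 344806) = √(344806 + √213157)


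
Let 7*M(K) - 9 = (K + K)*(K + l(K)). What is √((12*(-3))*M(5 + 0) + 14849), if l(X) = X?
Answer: √700133/7 ≈ 119.53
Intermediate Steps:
M(K) = 9/7 + 4*K²/7 (M(K) = 9/7 + ((K + K)*(K + K))/7 = 9/7 + ((2*K)*(2*K))/7 = 9/7 + (4*K²)/7 = 9/7 + 4*K²/7)
√((12*(-3))*M(5 + 0) + 14849) = √((12*(-3))*(9/7 + 4*(5 + 0)²/7) + 14849) = √(-36*(9/7 + (4/7)*5²) + 14849) = √(-36*(9/7 + (4/7)*25) + 14849) = √(-36*(9/7 + 100/7) + 14849) = √(-36*109/7 + 14849) = √(-3924/7 + 14849) = √(100019/7) = √700133/7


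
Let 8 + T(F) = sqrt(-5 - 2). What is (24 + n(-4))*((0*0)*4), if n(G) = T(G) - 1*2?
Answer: 0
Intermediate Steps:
T(F) = -8 + I*sqrt(7) (T(F) = -8 + sqrt(-5 - 2) = -8 + sqrt(-7) = -8 + I*sqrt(7))
n(G) = -10 + I*sqrt(7) (n(G) = (-8 + I*sqrt(7)) - 1*2 = (-8 + I*sqrt(7)) - 2 = -10 + I*sqrt(7))
(24 + n(-4))*((0*0)*4) = (24 + (-10 + I*sqrt(7)))*((0*0)*4) = (14 + I*sqrt(7))*(0*4) = (14 + I*sqrt(7))*0 = 0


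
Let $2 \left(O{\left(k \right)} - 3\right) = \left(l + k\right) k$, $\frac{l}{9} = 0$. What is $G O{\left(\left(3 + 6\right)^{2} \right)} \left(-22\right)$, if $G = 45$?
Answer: $-3250665$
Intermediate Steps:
$l = 0$ ($l = 9 \cdot 0 = 0$)
$O{\left(k \right)} = 3 + \frac{k^{2}}{2}$ ($O{\left(k \right)} = 3 + \frac{\left(0 + k\right) k}{2} = 3 + \frac{k k}{2} = 3 + \frac{k^{2}}{2}$)
$G O{\left(\left(3 + 6\right)^{2} \right)} \left(-22\right) = 45 \left(3 + \frac{\left(\left(3 + 6\right)^{2}\right)^{2}}{2}\right) \left(-22\right) = 45 \left(3 + \frac{\left(9^{2}\right)^{2}}{2}\right) \left(-22\right) = 45 \left(3 + \frac{81^{2}}{2}\right) \left(-22\right) = 45 \left(3 + \frac{1}{2} \cdot 6561\right) \left(-22\right) = 45 \left(3 + \frac{6561}{2}\right) \left(-22\right) = 45 \cdot \frac{6567}{2} \left(-22\right) = \frac{295515}{2} \left(-22\right) = -3250665$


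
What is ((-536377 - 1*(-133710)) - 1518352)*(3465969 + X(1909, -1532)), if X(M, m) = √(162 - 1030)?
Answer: -6658192302411 - 3842038*I*√217 ≈ -6.6582e+12 - 5.6597e+7*I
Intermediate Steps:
X(M, m) = 2*I*√217 (X(M, m) = √(-868) = 2*I*√217)
((-536377 - 1*(-133710)) - 1518352)*(3465969 + X(1909, -1532)) = ((-536377 - 1*(-133710)) - 1518352)*(3465969 + 2*I*√217) = ((-536377 + 133710) - 1518352)*(3465969 + 2*I*√217) = (-402667 - 1518352)*(3465969 + 2*I*√217) = -1921019*(3465969 + 2*I*√217) = -6658192302411 - 3842038*I*√217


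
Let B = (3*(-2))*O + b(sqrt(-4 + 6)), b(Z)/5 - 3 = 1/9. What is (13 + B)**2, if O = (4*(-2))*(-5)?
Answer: 3621409/81 ≈ 44709.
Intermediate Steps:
b(Z) = 140/9 (b(Z) = 15 + 5/9 = 140/9)
O = 40 (O = -8*(-5) = 40)
B = -2020/9 (B = (3*(-2))*40 + 140/9 = -6*40 + 140/9 = -240 + 140/9 = -2020/9 ≈ -224.44)
(13 + B)**2 = (13 - 2020/9)**2 = (-1903/9)**2 = 3621409/81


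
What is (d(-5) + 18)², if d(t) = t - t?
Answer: 324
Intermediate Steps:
d(t) = 0
(d(-5) + 18)² = (0 + 18)² = 18² = 324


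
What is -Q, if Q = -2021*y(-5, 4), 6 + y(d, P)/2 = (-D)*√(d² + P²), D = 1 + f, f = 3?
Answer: -24252 - 16168*√41 ≈ -1.2778e+5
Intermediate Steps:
D = 4 (D = 1 + 3 = 4)
y(d, P) = -12 - 8*√(P² + d²) (y(d, P) = -12 + 2*((-1*4)*√(d² + P²)) = -12 + 2*(-4*√(P² + d²)) = -12 - 8*√(P² + d²))
Q = 24252 + 16168*√41 (Q = -2021*(-12 - 8*√(4² + (-5)²)) = -2021*(-12 - 8*√(16 + 25)) = -2021*(-12 - 8*√41) = 24252 + 16168*√41 ≈ 1.2778e+5)
-Q = -(24252 + 16168*√41) = -24252 - 16168*√41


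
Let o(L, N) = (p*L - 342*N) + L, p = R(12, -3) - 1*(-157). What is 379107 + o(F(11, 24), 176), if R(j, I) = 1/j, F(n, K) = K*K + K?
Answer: 413765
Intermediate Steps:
F(n, K) = K + K² (F(n, K) = K² + K = K + K²)
p = 1885/12 (p = 1/12 - 1*(-157) = 1/12 + 157 = 1885/12 ≈ 157.08)
o(L, N) = -342*N + 1897*L/12 (o(L, N) = (1885*L/12 - 342*N) + L = (-342*N + 1885*L/12) + L = -342*N + 1897*L/12)
379107 + o(F(11, 24), 176) = 379107 + (-342*176 + 1897*(24*(1 + 24))/12) = 379107 + (-60192 + 1897*(24*25)/12) = 379107 + (-60192 + (1897/12)*600) = 379107 + (-60192 + 94850) = 379107 + 34658 = 413765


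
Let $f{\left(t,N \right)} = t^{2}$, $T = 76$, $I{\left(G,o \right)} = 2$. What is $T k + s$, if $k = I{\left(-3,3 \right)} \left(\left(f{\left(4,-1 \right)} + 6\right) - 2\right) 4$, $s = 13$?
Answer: $12173$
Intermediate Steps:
$k = 160$ ($k = 2 \left(\left(4^{2} + 6\right) - 2\right) 4 = 2 \left(\left(16 + 6\right) - 2\right) 4 = 2 \left(22 - 2\right) 4 = 2 \cdot 20 \cdot 4 = 2 \cdot 80 = 160$)
$T k + s = 76 \cdot 160 + 13 = 12160 + 13 = 12173$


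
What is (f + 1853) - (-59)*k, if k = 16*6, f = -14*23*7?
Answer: 5263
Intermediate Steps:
f = -2254 (f = -322*7 = -2254)
k = 96
(f + 1853) - (-59)*k = (-2254 + 1853) - (-59)*96 = -401 - 1*(-5664) = -401 + 5664 = 5263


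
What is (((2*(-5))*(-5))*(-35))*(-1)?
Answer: 1750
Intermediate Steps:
(((2*(-5))*(-5))*(-35))*(-1) = (-10*(-5)*(-35))*(-1) = (50*(-35))*(-1) = -1750*(-1) = 1750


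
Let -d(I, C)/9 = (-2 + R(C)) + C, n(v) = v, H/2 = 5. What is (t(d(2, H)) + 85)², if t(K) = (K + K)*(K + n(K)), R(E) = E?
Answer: 11037813721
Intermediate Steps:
H = 10 (H = 2*5 = 10)
d(I, C) = 18 - 18*C (d(I, C) = -9*((-2 + C) + C) = -9*(-2 + 2*C) = 18 - 18*C)
t(K) = 4*K² (t(K) = (K + K)*(K + K) = (2*K)*(2*K) = 4*K²)
(t(d(2, H)) + 85)² = (4*(18 - 18*10)² + 85)² = (4*(18 - 180)² + 85)² = (4*(-162)² + 85)² = (4*26244 + 85)² = (104976 + 85)² = 105061² = 11037813721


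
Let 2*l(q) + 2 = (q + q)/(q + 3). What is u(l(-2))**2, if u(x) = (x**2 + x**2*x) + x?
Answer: 441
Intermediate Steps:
l(q) = -1 + q/(3 + q) (l(q) = -1 + ((q + q)/(q + 3))/2 = -1 + ((2*q)/(3 + q))/2 = -1 + (2*q/(3 + q))/2 = -1 + q/(3 + q))
u(x) = x + x**2 + x**3 (u(x) = (x**2 + x**3) + x = x + x**2 + x**3)
u(l(-2))**2 = ((-3/(3 - 2))*(1 - 3/(3 - 2) + (-3/(3 - 2))**2))**2 = ((-3/1)*(1 - 3/1 + (-3/1)**2))**2 = ((-3*1)*(1 - 3*1 + (-3*1)**2))**2 = (-3*(1 - 3 + (-3)**2))**2 = (-3*(1 - 3 + 9))**2 = (-3*7)**2 = (-21)**2 = 441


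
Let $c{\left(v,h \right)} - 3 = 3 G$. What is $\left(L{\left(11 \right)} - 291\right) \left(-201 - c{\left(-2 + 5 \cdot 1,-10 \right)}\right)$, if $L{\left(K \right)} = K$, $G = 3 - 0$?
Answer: $59640$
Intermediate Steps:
$G = 3$ ($G = 3 + 0 = 3$)
$c{\left(v,h \right)} = 12$ ($c{\left(v,h \right)} = 3 + 3 \cdot 3 = 3 + 9 = 12$)
$\left(L{\left(11 \right)} - 291\right) \left(-201 - c{\left(-2 + 5 \cdot 1,-10 \right)}\right) = \left(11 - 291\right) \left(-201 - 12\right) = - 280 \left(-201 - 12\right) = \left(-280\right) \left(-213\right) = 59640$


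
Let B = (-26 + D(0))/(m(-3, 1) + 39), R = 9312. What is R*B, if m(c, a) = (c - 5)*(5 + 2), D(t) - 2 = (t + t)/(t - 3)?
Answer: 223488/17 ≈ 13146.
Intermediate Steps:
D(t) = 2 + 2*t/(-3 + t) (D(t) = 2 + (t + t)/(t - 3) = 2 + (2*t)/(-3 + t) = 2 + 2*t/(-3 + t))
m(c, a) = -35 + 7*c (m(c, a) = (-5 + c)*7 = -35 + 7*c)
B = 24/17 (B = (-26 + 2*(-3 + 2*0)/(-3 + 0))/((-35 + 7*(-3)) + 39) = (-26 + 2*(-3 + 0)/(-3))/((-35 - 21) + 39) = (-26 + 2*(-⅓)*(-3))/(-56 + 39) = (-26 + 2)/(-17) = -24*(-1/17) = 24/17 ≈ 1.4118)
R*B = 9312*(24/17) = 223488/17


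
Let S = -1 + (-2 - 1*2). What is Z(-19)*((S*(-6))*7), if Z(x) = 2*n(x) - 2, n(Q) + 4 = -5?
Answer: -4200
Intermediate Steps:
n(Q) = -9 (n(Q) = -4 - 5 = -9)
S = -5 (S = -1 + (-2 - 2) = -1 - 4 = -5)
Z(x) = -20 (Z(x) = 2*(-9) - 2 = -18 - 2 = -20)
Z(-19)*((S*(-6))*7) = -20*(-5*(-6))*7 = -600*7 = -20*210 = -4200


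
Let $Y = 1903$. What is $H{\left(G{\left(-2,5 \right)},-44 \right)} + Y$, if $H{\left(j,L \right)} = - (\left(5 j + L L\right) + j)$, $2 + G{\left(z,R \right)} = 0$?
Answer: $-21$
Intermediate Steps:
$G{\left(z,R \right)} = -2$ ($G{\left(z,R \right)} = -2 + 0 = -2$)
$H{\left(j,L \right)} = - L^{2} - 6 j$ ($H{\left(j,L \right)} = - (\left(5 j + L^{2}\right) + j) = - (\left(L^{2} + 5 j\right) + j) = - (L^{2} + 6 j) = - L^{2} - 6 j$)
$H{\left(G{\left(-2,5 \right)},-44 \right)} + Y = \left(- \left(-44\right)^{2} - -12\right) + 1903 = \left(\left(-1\right) 1936 + 12\right) + 1903 = \left(-1936 + 12\right) + 1903 = -1924 + 1903 = -21$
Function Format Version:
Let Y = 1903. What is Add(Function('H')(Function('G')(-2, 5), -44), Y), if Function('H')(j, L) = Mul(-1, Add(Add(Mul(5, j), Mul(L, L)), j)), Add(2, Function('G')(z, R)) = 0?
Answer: -21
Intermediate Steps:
Function('G')(z, R) = -2 (Function('G')(z, R) = Add(-2, 0) = -2)
Function('H')(j, L) = Add(Mul(-1, Pow(L, 2)), Mul(-6, j)) (Function('H')(j, L) = Mul(-1, Add(Add(Mul(5, j), Pow(L, 2)), j)) = Mul(-1, Add(Add(Pow(L, 2), Mul(5, j)), j)) = Mul(-1, Add(Pow(L, 2), Mul(6, j))) = Add(Mul(-1, Pow(L, 2)), Mul(-6, j)))
Add(Function('H')(Function('G')(-2, 5), -44), Y) = Add(Add(Mul(-1, Pow(-44, 2)), Mul(-6, -2)), 1903) = Add(Add(Mul(-1, 1936), 12), 1903) = Add(Add(-1936, 12), 1903) = Add(-1924, 1903) = -21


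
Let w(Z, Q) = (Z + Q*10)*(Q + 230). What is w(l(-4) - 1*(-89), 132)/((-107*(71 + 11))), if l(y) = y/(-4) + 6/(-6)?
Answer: -255029/4387 ≈ -58.133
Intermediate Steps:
l(y) = -1 - y/4 (l(y) = y*(-1/4) + 6*(-1/6) = -y/4 - 1 = -1 - y/4)
w(Z, Q) = (230 + Q)*(Z + 10*Q) (w(Z, Q) = (Z + 10*Q)*(230 + Q) = (230 + Q)*(Z + 10*Q))
w(l(-4) - 1*(-89), 132)/((-107*(71 + 11))) = (10*132**2 + 230*((-1 - 1/4*(-4)) - 1*(-89)) + 2300*132 + 132*((-1 - 1/4*(-4)) - 1*(-89)))/((-107*(71 + 11))) = (10*17424 + 230*((-1 + 1) + 89) + 303600 + 132*((-1 + 1) + 89))/((-107*82)) = (174240 + 230*(0 + 89) + 303600 + 132*(0 + 89))/(-8774) = (174240 + 230*89 + 303600 + 132*89)*(-1/8774) = (174240 + 20470 + 303600 + 11748)*(-1/8774) = 510058*(-1/8774) = -255029/4387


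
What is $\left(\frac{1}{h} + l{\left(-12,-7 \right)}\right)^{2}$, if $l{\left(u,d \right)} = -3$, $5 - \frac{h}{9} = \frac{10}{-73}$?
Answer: $\frac{101042704}{11390625} \approx 8.8707$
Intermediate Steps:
$h = \frac{3375}{73}$ ($h = 45 - 9 \frac{10}{-73} = 45 - 9 \cdot 10 \left(- \frac{1}{73}\right) = 45 - - \frac{90}{73} = 45 + \frac{90}{73} = \frac{3375}{73} \approx 46.233$)
$\left(\frac{1}{h} + l{\left(-12,-7 \right)}\right)^{2} = \left(\frac{1}{\frac{3375}{73}} - 3\right)^{2} = \left(\frac{73}{3375} - 3\right)^{2} = \left(- \frac{10052}{3375}\right)^{2} = \frac{101042704}{11390625}$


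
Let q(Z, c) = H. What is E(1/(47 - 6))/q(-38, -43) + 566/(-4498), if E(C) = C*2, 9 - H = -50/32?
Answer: -145303/1198717 ≈ -0.12122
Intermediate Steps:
H = 169/16 (H = 9 - (-50)/32 = 9 - 1*(-25/16) = 9 + 25/16 = 169/16 ≈ 10.563)
q(Z, c) = 169/16
E(C) = 2*C
E(1/(47 - 6))/q(-38, -43) + 566/(-4498) = (2/(47 - 6))/(169/16) + 566/(-4498) = (2/41)*(16/169) + 566*(-1/4498) = (2*(1/41))*(16/169) - 283/2249 = (2/41)*(16/169) - 283/2249 = 32/6929 - 283/2249 = -145303/1198717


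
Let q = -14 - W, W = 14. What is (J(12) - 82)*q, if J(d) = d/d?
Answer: 2268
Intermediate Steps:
J(d) = 1
q = -28 (q = -14 - 1*14 = -14 - 14 = -28)
(J(12) - 82)*q = (1 - 82)*(-28) = -81*(-28) = 2268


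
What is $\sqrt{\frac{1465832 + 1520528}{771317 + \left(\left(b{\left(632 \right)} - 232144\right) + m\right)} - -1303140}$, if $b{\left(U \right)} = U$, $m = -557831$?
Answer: $\frac{2 \sqrt{26461509239830}}{9013} \approx 1141.5$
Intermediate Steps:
$\sqrt{\frac{1465832 + 1520528}{771317 + \left(\left(b{\left(632 \right)} - 232144\right) + m\right)} - -1303140} = \sqrt{\frac{1465832 + 1520528}{771317 + \left(\left(632 - 232144\right) - 557831\right)} - -1303140} = \sqrt{\frac{2986360}{771317 - 789343} + 1303140} = \sqrt{\frac{2986360}{-18026} + 1303140} = \sqrt{2986360 \left(- \frac{1}{18026}\right) + 1303140} = \sqrt{- \frac{1493180}{9013} + 1303140} = \sqrt{\frac{11743707640}{9013}} = \frac{2 \sqrt{26461509239830}}{9013}$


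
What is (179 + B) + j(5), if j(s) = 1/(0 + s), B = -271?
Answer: -459/5 ≈ -91.800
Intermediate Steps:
j(s) = 1/s
(179 + B) + j(5) = (179 - 271) + 1/5 = -92 + ⅕ = -459/5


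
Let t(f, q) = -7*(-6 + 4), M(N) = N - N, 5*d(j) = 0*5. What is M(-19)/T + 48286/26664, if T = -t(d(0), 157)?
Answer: 24143/13332 ≈ 1.8109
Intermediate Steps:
d(j) = 0 (d(j) = (0*5)/5 = (1/5)*0 = 0)
M(N) = 0
t(f, q) = 14 (t(f, q) = -7*(-2) = 14)
T = -14 (T = -1*14 = -14)
M(-19)/T + 48286/26664 = 0/(-14) + 48286/26664 = 0*(-1/14) + 48286*(1/26664) = 0 + 24143/13332 = 24143/13332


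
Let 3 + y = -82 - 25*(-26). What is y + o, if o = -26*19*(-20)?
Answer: 10445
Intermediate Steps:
o = 9880 (o = -494*(-20) = 9880)
y = 565 (y = -3 + (-82 - 25*(-26)) = -3 + (-82 + 650) = -3 + 568 = 565)
y + o = 565 + 9880 = 10445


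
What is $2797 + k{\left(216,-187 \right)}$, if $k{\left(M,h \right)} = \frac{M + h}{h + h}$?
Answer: $\frac{1046049}{374} \approx 2796.9$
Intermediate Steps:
$k{\left(M,h \right)} = \frac{M + h}{2 h}$
$2797 + k{\left(216,-187 \right)} = 2797 + \frac{216 - 187}{2 \left(-187\right)} = 2797 + \frac{1}{2} \left(- \frac{1}{187}\right) 29 = 2797 - \frac{29}{374} = \frac{1046049}{374}$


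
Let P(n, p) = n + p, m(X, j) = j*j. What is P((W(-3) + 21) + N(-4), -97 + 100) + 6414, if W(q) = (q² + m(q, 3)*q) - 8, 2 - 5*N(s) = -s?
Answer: 32058/5 ≈ 6411.6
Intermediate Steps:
m(X, j) = j²
N(s) = ⅖ + s/5 (N(s) = ⅖ - (-1)*s/5 = ⅖ + s/5)
W(q) = -8 + q² + 9*q (W(q) = (q² + 3²*q) - 8 = (q² + 9*q) - 8 = -8 + q² + 9*q)
P((W(-3) + 21) + N(-4), -97 + 100) + 6414 = ((((-8 + (-3)² + 9*(-3)) + 21) + (⅖ + (⅕)*(-4))) + (-97 + 100)) + 6414 = ((((-8 + 9 - 27) + 21) + (⅖ - ⅘)) + 3) + 6414 = (((-26 + 21) - ⅖) + 3) + 6414 = ((-5 - ⅖) + 3) + 6414 = (-27/5 + 3) + 6414 = -12/5 + 6414 = 32058/5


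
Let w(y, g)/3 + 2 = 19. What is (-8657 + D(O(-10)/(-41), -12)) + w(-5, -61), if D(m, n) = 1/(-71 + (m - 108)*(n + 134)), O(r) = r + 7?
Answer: -4671001207/542761 ≈ -8606.0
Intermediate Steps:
O(r) = 7 + r
w(y, g) = 51 (w(y, g) = -6 + 3*19 = -6 + 57 = 51)
D(m, n) = 1/(-71 + (-108 + m)*(134 + n))
(-8657 + D(O(-10)/(-41), -12)) + w(-5, -61) = (-8657 + 1/(-14543 - 108*(-12) + 134*((7 - 10)/(-41)) + ((7 - 10)/(-41))*(-12))) + 51 = (-8657 + 1/(-14543 + 1296 + 134*(-3*(-1/41)) - 3*(-1/41)*(-12))) + 51 = (-8657 + 1/(-14543 + 1296 + 134*(3/41) + (3/41)*(-12))) + 51 = (-8657 + 1/(-14543 + 1296 + 402/41 - 36/41)) + 51 = (-8657 + 1/(-542761/41)) + 51 = (-8657 - 41/542761) + 51 = -4698682018/542761 + 51 = -4671001207/542761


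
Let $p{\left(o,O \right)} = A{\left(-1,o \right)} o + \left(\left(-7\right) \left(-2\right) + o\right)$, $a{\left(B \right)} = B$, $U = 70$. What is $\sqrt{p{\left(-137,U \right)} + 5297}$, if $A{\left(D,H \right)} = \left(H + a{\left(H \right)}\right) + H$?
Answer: $\sqrt{61481} \approx 247.95$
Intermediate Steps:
$A{\left(D,H \right)} = 3 H$ ($A{\left(D,H \right)} = \left(H + H\right) + H = 2 H + H = 3 H$)
$p{\left(o,O \right)} = 14 + o + 3 o^{2}$ ($p{\left(o,O \right)} = 3 o o + \left(\left(-7\right) \left(-2\right) + o\right) = 3 o^{2} + \left(14 + o\right) = 14 + o + 3 o^{2}$)
$\sqrt{p{\left(-137,U \right)} + 5297} = \sqrt{\left(14 - 137 + 3 \left(-137\right)^{2}\right) + 5297} = \sqrt{\left(14 - 137 + 3 \cdot 18769\right) + 5297} = \sqrt{\left(14 - 137 + 56307\right) + 5297} = \sqrt{56184 + 5297} = \sqrt{61481}$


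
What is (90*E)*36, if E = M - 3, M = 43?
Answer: 129600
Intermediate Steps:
E = 40 (E = 43 - 3 = 40)
(90*E)*36 = (90*40)*36 = 3600*36 = 129600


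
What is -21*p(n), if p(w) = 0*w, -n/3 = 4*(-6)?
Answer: 0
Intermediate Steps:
n = 72 (n = -12*(-6) = -3*(-24) = 72)
p(w) = 0
-21*p(n) = -21*0 = 0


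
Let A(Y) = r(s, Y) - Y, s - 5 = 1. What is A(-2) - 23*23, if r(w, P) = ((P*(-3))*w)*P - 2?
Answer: -601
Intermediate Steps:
s = 6 (s = 5 + 1 = 6)
r(w, P) = -2 - 3*w*P**2 (r(w, P) = ((-3*P)*w)*P - 2 = (-3*P*w)*P - 2 = -3*w*P**2 - 2 = -2 - 3*w*P**2)
A(Y) = -2 - Y - 18*Y**2 (A(Y) = (-2 - 3*6*Y**2) - Y = (-2 - 18*Y**2) - Y = -2 - Y - 18*Y**2)
A(-2) - 23*23 = (-2 - 1*(-2) - 18*(-2)**2) - 23*23 = (-2 + 2 - 18*4) - 529 = (-2 + 2 - 72) - 529 = -72 - 529 = -601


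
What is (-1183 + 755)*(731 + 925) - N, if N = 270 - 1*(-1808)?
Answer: -710846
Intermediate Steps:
N = 2078 (N = 270 + 1808 = 2078)
(-1183 + 755)*(731 + 925) - N = (-1183 + 755)*(731 + 925) - 1*2078 = -428*1656 - 2078 = -708768 - 2078 = -710846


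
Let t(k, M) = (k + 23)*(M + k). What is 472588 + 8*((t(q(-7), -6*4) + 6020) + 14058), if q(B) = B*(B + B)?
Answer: 704844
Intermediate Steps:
q(B) = 2*B**2 (q(B) = B*(2*B) = 2*B**2)
t(k, M) = (23 + k)*(M + k)
472588 + 8*((t(q(-7), -6*4) + 6020) + 14058) = 472588 + 8*((((2*(-7)**2)**2 + 23*(-6*4) + 23*(2*(-7)**2) + (-6*4)*(2*(-7)**2)) + 6020) + 14058) = 472588 + 8*((((2*49)**2 + 23*(-24) + 23*(2*49) - 48*49) + 6020) + 14058) = 472588 + 8*(((98**2 - 552 + 23*98 - 24*98) + 6020) + 14058) = 472588 + 8*(((9604 - 552 + 2254 - 2352) + 6020) + 14058) = 472588 + 8*((8954 + 6020) + 14058) = 472588 + 8*(14974 + 14058) = 472588 + 8*29032 = 472588 + 232256 = 704844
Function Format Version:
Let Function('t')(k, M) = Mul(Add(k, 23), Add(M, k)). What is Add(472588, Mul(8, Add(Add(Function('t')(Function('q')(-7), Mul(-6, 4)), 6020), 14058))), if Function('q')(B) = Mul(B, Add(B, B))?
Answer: 704844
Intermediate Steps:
Function('q')(B) = Mul(2, Pow(B, 2)) (Function('q')(B) = Mul(B, Mul(2, B)) = Mul(2, Pow(B, 2)))
Function('t')(k, M) = Mul(Add(23, k), Add(M, k))
Add(472588, Mul(8, Add(Add(Function('t')(Function('q')(-7), Mul(-6, 4)), 6020), 14058))) = Add(472588, Mul(8, Add(Add(Add(Pow(Mul(2, Pow(-7, 2)), 2), Mul(23, Mul(-6, 4)), Mul(23, Mul(2, Pow(-7, 2))), Mul(Mul(-6, 4), Mul(2, Pow(-7, 2)))), 6020), 14058))) = Add(472588, Mul(8, Add(Add(Add(Pow(Mul(2, 49), 2), Mul(23, -24), Mul(23, Mul(2, 49)), Mul(-24, Mul(2, 49))), 6020), 14058))) = Add(472588, Mul(8, Add(Add(Add(Pow(98, 2), -552, Mul(23, 98), Mul(-24, 98)), 6020), 14058))) = Add(472588, Mul(8, Add(Add(Add(9604, -552, 2254, -2352), 6020), 14058))) = Add(472588, Mul(8, Add(Add(8954, 6020), 14058))) = Add(472588, Mul(8, Add(14974, 14058))) = Add(472588, Mul(8, 29032)) = Add(472588, 232256) = 704844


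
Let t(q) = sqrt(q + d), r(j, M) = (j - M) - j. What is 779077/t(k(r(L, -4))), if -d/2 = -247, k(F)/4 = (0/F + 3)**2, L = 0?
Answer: 779077*sqrt(530)/530 ≈ 33841.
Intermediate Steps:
r(j, M) = -M
k(F) = 36 (k(F) = 4*(0/F + 3)**2 = 4*(0 + 3)**2 = 4*3**2 = 4*9 = 36)
d = 494 (d = -2*(-247) = 494)
t(q) = sqrt(494 + q) (t(q) = sqrt(q + 494) = sqrt(494 + q))
779077/t(k(r(L, -4))) = 779077/(sqrt(494 + 36)) = 779077/(sqrt(530)) = 779077*(sqrt(530)/530) = 779077*sqrt(530)/530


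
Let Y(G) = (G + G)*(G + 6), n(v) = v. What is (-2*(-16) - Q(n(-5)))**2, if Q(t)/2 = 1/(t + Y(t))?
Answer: 232324/225 ≈ 1032.6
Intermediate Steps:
Y(G) = 2*G*(6 + G) (Y(G) = (2*G)*(6 + G) = 2*G*(6 + G))
Q(t) = 2/(t + 2*t*(6 + t))
(-2*(-16) - Q(n(-5)))**2 = (-2*(-16) - 2/((-5)*(13 + 2*(-5))))**2 = (32 - 2*(-1)/(5*(13 - 10)))**2 = (32 - 2*(-1)/(5*3))**2 = (32 - 1*(-2/15))**2 = (32 + 2/15)**2 = (482/15)**2 = 232324/225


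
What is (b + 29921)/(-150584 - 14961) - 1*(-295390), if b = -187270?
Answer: 48900494899/165545 ≈ 2.9539e+5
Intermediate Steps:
(b + 29921)/(-150584 - 14961) - 1*(-295390) = (-187270 + 29921)/(-150584 - 14961) - 1*(-295390) = -157349/(-165545) + 295390 = -157349*(-1/165545) + 295390 = 157349/165545 + 295390 = 48900494899/165545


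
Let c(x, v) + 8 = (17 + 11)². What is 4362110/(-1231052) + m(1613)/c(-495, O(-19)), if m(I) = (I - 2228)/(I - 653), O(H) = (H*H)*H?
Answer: -54172576043/15284741632 ≈ -3.5442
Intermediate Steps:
O(H) = H³ (O(H) = H²*H = H³)
c(x, v) = 776 (c(x, v) = -8 + (17 + 11)² = -8 + 28² = -8 + 784 = 776)
m(I) = (-2228 + I)/(-653 + I)
4362110/(-1231052) + m(1613)/c(-495, O(-19)) = 4362110/(-1231052) + ((-2228 + 1613)/(-653 + 1613))/776 = 4362110*(-1/1231052) + (-615/960)*(1/776) = -2181055/615526 + ((1/960)*(-615))*(1/776) = -2181055/615526 - 41/64*1/776 = -2181055/615526 - 41/49664 = -54172576043/15284741632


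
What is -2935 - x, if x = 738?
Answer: -3673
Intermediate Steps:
-2935 - x = -2935 - 1*738 = -2935 - 738 = -3673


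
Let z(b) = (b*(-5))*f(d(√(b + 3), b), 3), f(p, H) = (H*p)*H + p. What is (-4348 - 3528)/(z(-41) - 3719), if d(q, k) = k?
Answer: 716/7979 ≈ 0.089736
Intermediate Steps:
f(p, H) = p + p*H² (f(p, H) = p*H² + p = p + p*H²)
z(b) = -50*b² (z(b) = (b*(-5))*(b*(1 + 3²)) = (-5*b)*(b*(1 + 9)) = (-5*b)*(b*10) = (-5*b)*(10*b) = -50*b²)
(-4348 - 3528)/(z(-41) - 3719) = (-4348 - 3528)/(-50*(-41)² - 3719) = -7876/(-50*1681 - 3719) = -7876/(-84050 - 3719) = -7876/(-87769) = -7876*(-1/87769) = 716/7979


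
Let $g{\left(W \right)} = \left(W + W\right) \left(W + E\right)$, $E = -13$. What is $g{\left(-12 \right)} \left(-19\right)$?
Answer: $-11400$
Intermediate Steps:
$g{\left(W \right)} = 2 W \left(-13 + W\right)$ ($g{\left(W \right)} = \left(W + W\right) \left(W - 13\right) = 2 W \left(-13 + W\right)$)
$g{\left(-12 \right)} \left(-19\right) = 2 \left(-12\right) \left(-13 - 12\right) \left(-19\right) = 2 \left(-12\right) \left(-25\right) \left(-19\right) = 600 \left(-19\right) = -11400$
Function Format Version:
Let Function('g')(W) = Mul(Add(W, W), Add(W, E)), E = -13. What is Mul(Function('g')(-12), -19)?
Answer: -11400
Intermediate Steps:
Function('g')(W) = Mul(2, W, Add(-13, W)) (Function('g')(W) = Mul(Add(W, W), Add(W, -13)) = Mul(Mul(2, W), Add(-13, W)) = Mul(2, W, Add(-13, W)))
Mul(Function('g')(-12), -19) = Mul(Mul(2, -12, Add(-13, -12)), -19) = Mul(Mul(2, -12, -25), -19) = Mul(600, -19) = -11400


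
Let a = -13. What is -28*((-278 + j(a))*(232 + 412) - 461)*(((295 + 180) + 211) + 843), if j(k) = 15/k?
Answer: 100311470028/13 ≈ 7.7163e+9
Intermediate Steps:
-28*((-278 + j(a))*(232 + 412) - 461)*(((295 + 180) + 211) + 843) = -28*((-278 + 15/(-13))*(232 + 412) - 461)*(((295 + 180) + 211) + 843) = -28*((-278 + 15*(-1/13))*644 - 461)*((475 + 211) + 843) = -28*((-278 - 15/13)*644 - 461)*(686 + 843) = -28*(-3629/13*644 - 461)*1529 = -28*(-2337076/13 - 461)*1529 = -(-65605932)*1529/13 = -28*(-3582552501/13) = 100311470028/13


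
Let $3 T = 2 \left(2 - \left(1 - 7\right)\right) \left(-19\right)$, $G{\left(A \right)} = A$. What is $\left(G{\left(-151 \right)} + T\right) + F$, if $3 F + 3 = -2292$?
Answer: $- \frac{3052}{3} \approx -1017.3$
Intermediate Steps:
$F = -765$ ($F = -1 + \frac{1}{3} \left(-2292\right) = -1 - 764 = -765$)
$T = - \frac{304}{3}$ ($T = \frac{2 \left(2 - \left(1 - 7\right)\right) \left(-19\right)}{3} = \frac{2 \left(2 - -6\right) \left(-19\right)}{3} = \frac{2 \left(2 + 6\right) \left(-19\right)}{3} = \frac{2 \cdot 8 \left(-19\right)}{3} = \frac{16 \left(-19\right)}{3} = \frac{1}{3} \left(-304\right) = - \frac{304}{3} \approx -101.33$)
$\left(G{\left(-151 \right)} + T\right) + F = \left(-151 - \frac{304}{3}\right) - 765 = - \frac{757}{3} - 765 = - \frac{3052}{3}$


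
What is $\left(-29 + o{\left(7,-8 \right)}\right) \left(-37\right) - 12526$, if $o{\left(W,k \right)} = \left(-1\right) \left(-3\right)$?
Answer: $-11564$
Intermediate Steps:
$o{\left(W,k \right)} = 3$
$\left(-29 + o{\left(7,-8 \right)}\right) \left(-37\right) - 12526 = \left(-29 + 3\right) \left(-37\right) - 12526 = \left(-26\right) \left(-37\right) - 12526 = 962 - 12526 = -11564$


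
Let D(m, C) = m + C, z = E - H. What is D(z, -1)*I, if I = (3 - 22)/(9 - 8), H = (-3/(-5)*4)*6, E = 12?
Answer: 323/5 ≈ 64.600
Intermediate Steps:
H = 72/5 (H = (-3*(-⅕)*4)*6 = ((⅗)*4)*6 = (12/5)*6 = 72/5 ≈ 14.400)
z = -12/5 (z = 12 - 1*72/5 = 12 - 72/5 = -12/5 ≈ -2.4000)
D(m, C) = C + m
I = -19 (I = -19/1 = -19*1 = -19)
D(z, -1)*I = (-1 - 12/5)*(-19) = -17/5*(-19) = 323/5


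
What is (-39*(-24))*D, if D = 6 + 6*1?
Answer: 11232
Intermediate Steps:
D = 12 (D = 6 + 6 = 12)
(-39*(-24))*D = -39*(-24)*12 = 936*12 = 11232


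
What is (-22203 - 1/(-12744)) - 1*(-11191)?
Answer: -140336927/12744 ≈ -11012.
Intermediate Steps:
(-22203 - 1/(-12744)) - 1*(-11191) = (-22203 - 1*(-1/12744)) + 11191 = (-22203 + 1/12744) + 11191 = -282955031/12744 + 11191 = -140336927/12744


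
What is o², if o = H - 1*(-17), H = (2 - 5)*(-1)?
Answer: 400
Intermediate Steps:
H = 3 (H = -3*(-1) = 3)
o = 20 (o = 3 - 1*(-17) = 3 + 17 = 20)
o² = 20² = 400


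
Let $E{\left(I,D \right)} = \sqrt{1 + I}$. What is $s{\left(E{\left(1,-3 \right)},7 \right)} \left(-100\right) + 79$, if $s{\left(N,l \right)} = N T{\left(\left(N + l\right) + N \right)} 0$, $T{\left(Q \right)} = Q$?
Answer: $79$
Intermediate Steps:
$s{\left(N,l \right)} = 0$ ($s{\left(N,l \right)} = N \left(\left(N + l\right) + N\right) 0 = N \left(l + 2 N\right) 0 = N 0 = 0$)
$s{\left(E{\left(1,-3 \right)},7 \right)} \left(-100\right) + 79 = 0 \left(-100\right) + 79 = 0 + 79 = 79$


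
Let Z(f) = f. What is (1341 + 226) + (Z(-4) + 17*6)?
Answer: 1665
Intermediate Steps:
(1341 + 226) + (Z(-4) + 17*6) = (1341 + 226) + (-4 + 17*6) = 1567 + (-4 + 102) = 1567 + 98 = 1665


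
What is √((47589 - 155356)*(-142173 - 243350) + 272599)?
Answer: 2*√10386732435 ≈ 2.0383e+5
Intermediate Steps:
√((47589 - 155356)*(-142173 - 243350) + 272599) = √(-107767*(-385523) + 272599) = √(41546657141 + 272599) = √41546929740 = 2*√10386732435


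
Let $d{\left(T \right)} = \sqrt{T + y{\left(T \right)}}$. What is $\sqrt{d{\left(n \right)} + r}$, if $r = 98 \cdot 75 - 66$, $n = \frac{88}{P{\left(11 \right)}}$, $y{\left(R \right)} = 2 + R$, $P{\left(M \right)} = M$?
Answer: $\sqrt{7284 + 3 \sqrt{2}} \approx 85.371$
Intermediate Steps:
$n = 8$ ($n = \frac{88}{11} = 88 \cdot \frac{1}{11} = 8$)
$r = 7284$ ($r = 7350 - 66 = 7284$)
$d{\left(T \right)} = \sqrt{2 + 2 T}$ ($d{\left(T \right)} = \sqrt{T + \left(2 + T\right)} = \sqrt{2 + 2 T}$)
$\sqrt{d{\left(n \right)} + r} = \sqrt{\sqrt{2 + 2 \cdot 8} + 7284} = \sqrt{\sqrt{2 + 16} + 7284} = \sqrt{\sqrt{18} + 7284} = \sqrt{3 \sqrt{2} + 7284} = \sqrt{7284 + 3 \sqrt{2}}$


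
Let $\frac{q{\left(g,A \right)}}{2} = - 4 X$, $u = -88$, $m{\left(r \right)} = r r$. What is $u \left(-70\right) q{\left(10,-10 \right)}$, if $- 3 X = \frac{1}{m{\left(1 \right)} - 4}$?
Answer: $- \frac{49280}{9} \approx -5475.6$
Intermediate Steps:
$m{\left(r \right)} = r^{2}$
$X = \frac{1}{9}$ ($X = - \frac{1}{3 \left(1^{2} - 4\right)} = - \frac{1}{3 \left(1 - 4\right)} = - \frac{1}{3 \left(-3\right)} = \left(- \frac{1}{3}\right) \left(- \frac{1}{3}\right) = \frac{1}{9} \approx 0.11111$)
$q{\left(g,A \right)} = - \frac{8}{9}$ ($q{\left(g,A \right)} = 2 \left(\left(-4\right) \frac{1}{9}\right) = 2 \left(- \frac{4}{9}\right) = - \frac{8}{9}$)
$u \left(-70\right) q{\left(10,-10 \right)} = \left(-88\right) \left(-70\right) \left(- \frac{8}{9}\right) = 6160 \left(- \frac{8}{9}\right) = - \frac{49280}{9}$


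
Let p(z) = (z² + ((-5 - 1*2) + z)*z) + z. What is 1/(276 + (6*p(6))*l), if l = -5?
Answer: -1/804 ≈ -0.0012438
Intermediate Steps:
p(z) = z + z² + z*(-7 + z) (p(z) = (z² + ((-5 - 2) + z)*z) + z = (z² + (-7 + z)*z) + z = (z² + z*(-7 + z)) + z = z + z² + z*(-7 + z))
1/(276 + (6*p(6))*l) = 1/(276 + (6*(2*6*(-3 + 6)))*(-5)) = 1/(276 + (6*(2*6*3))*(-5)) = 1/(276 + (6*36)*(-5)) = 1/(276 + 216*(-5)) = 1/(276 - 1080) = 1/(-804) = -1/804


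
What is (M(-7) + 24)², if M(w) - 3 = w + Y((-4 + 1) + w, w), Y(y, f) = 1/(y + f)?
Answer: 114921/289 ≈ 397.65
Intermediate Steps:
Y(y, f) = 1/(f + y)
M(w) = 3 + w + 1/(-3 + 2*w) (M(w) = 3 + (w + 1/(w + ((-4 + 1) + w))) = 3 + (w + 1/(w + (-3 + w))) = 3 + (w + 1/(-3 + 2*w)) = 3 + w + 1/(-3 + 2*w))
(M(-7) + 24)² = ((1 + (-3 + 2*(-7))*(3 - 7))/(-3 + 2*(-7)) + 24)² = ((1 + (-3 - 14)*(-4))/(-3 - 14) + 24)² = ((1 - 17*(-4))/(-17) + 24)² = (-(1 + 68)/17 + 24)² = (-1/17*69 + 24)² = (-69/17 + 24)² = (339/17)² = 114921/289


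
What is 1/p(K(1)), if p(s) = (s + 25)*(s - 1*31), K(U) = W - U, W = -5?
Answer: -1/703 ≈ -0.0014225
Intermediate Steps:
K(U) = -5 - U
p(s) = (-31 + s)*(25 + s) (p(s) = (25 + s)*(s - 31) = (25 + s)*(-31 + s) = (-31 + s)*(25 + s))
1/p(K(1)) = 1/(-775 + (-5 - 1*1)**2 - 6*(-5 - 1*1)) = 1/(-775 + (-5 - 1)**2 - 6*(-5 - 1)) = 1/(-775 + (-6)**2 - 6*(-6)) = 1/(-775 + 36 + 36) = 1/(-703) = -1/703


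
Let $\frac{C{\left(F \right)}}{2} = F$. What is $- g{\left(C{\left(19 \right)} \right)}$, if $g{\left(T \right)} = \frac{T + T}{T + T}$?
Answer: $-1$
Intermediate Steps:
$C{\left(F \right)} = 2 F$
$g{\left(T \right)} = 1$ ($g{\left(T \right)} = \frac{2 T}{2 T} = 2 T \frac{1}{2 T} = 1$)
$- g{\left(C{\left(19 \right)} \right)} = \left(-1\right) 1 = -1$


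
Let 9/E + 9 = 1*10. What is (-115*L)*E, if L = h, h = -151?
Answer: 156285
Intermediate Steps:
L = -151
E = 9 (E = 9/(-9 + 1*10) = 9/(-9 + 10) = 9/1 = 9*1 = 9)
(-115*L)*E = -115*(-151)*9 = 17365*9 = 156285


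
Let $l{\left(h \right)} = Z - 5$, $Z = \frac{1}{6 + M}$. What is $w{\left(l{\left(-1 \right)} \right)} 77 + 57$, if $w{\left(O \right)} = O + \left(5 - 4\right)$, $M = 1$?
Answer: $-240$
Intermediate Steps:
$Z = \frac{1}{7}$ ($Z = \frac{1}{6 + 1} = \frac{1}{7} \approx 0.14286$)
$l{\left(h \right)} = - \frac{34}{7}$ ($l{\left(h \right)} = \frac{1}{7} - 5 = - \frac{34}{7}$)
$w{\left(O \right)} = 1 + O$ ($w{\left(O \right)} = O + \left(5 - 4\right) = O + 1 = 1 + O$)
$w{\left(l{\left(-1 \right)} \right)} 77 + 57 = \left(1 - \frac{34}{7}\right) 77 + 57 = \left(- \frac{27}{7}\right) 77 + 57 = -297 + 57 = -240$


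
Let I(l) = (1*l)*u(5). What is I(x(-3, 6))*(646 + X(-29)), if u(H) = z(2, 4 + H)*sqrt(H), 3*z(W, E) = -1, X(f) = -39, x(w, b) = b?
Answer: -1214*sqrt(5) ≈ -2714.6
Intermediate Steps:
z(W, E) = -1/3 (z(W, E) = (1/3)*(-1) = -1/3)
u(H) = -sqrt(H)/3
I(l) = -l*sqrt(5)/3 (I(l) = (1*l)*(-sqrt(5)/3) = l*(-sqrt(5)/3) = -l*sqrt(5)/3)
I(x(-3, 6))*(646 + X(-29)) = (-1/3*6*sqrt(5))*(646 - 39) = -2*sqrt(5)*607 = -1214*sqrt(5)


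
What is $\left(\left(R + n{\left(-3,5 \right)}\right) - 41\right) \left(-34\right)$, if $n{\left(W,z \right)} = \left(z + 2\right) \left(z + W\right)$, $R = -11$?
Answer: $1292$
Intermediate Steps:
$n{\left(W,z \right)} = \left(2 + z\right) \left(W + z\right)$
$\left(\left(R + n{\left(-3,5 \right)}\right) - 41\right) \left(-34\right) = \left(\left(-11 + \left(5^{2} + 2 \left(-3\right) + 2 \cdot 5 - 15\right)\right) - 41\right) \left(-34\right) = \left(\left(-11 + \left(25 - 6 + 10 - 15\right)\right) - 41\right) \left(-34\right) = \left(\left(-11 + 14\right) - 41\right) \left(-34\right) = \left(3 - 41\right) \left(-34\right) = \left(-38\right) \left(-34\right) = 1292$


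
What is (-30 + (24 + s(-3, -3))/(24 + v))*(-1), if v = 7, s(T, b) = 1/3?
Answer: 2717/93 ≈ 29.215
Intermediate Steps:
s(T, b) = ⅓
(-30 + (24 + s(-3, -3))/(24 + v))*(-1) = (-30 + (24 + ⅓)/(24 + 7))*(-1) = (-30 + (73/3)/31)*(-1) = (-30 + (73/3)*(1/31))*(-1) = (-30 + 73/93)*(-1) = -2717/93*(-1) = 2717/93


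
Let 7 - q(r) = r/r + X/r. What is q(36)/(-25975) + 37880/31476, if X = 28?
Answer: 737826469/613191825 ≈ 1.2033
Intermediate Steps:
q(r) = 6 - 28/r (q(r) = 7 - (r/r + 28/r) = 7 - (1 + 28/r) = 7 + (-1 - 28/r) = 6 - 28/r)
q(36)/(-25975) + 37880/31476 = (6 - 28/36)/(-25975) + 37880/31476 = (6 - 28*1/36)*(-1/25975) + 37880*(1/31476) = (6 - 7/9)*(-1/25975) + 9470/7869 = (47/9)*(-1/25975) + 9470/7869 = -47/233775 + 9470/7869 = 737826469/613191825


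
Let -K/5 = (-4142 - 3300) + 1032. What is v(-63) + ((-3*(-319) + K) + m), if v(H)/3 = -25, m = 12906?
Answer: 45838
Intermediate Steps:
v(H) = -75 (v(H) = 3*(-25) = -75)
K = 32050 (K = -5*((-4142 - 3300) + 1032) = -5*(-7442 + 1032) = -5*(-6410) = 32050)
v(-63) + ((-3*(-319) + K) + m) = -75 + ((-3*(-319) + 32050) + 12906) = -75 + ((957 + 32050) + 12906) = -75 + (33007 + 12906) = -75 + 45913 = 45838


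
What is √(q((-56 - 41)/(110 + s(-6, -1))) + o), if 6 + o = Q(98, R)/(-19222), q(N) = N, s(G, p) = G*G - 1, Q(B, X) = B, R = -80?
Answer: 3*I*√29391714890/199085 ≈ 2.5834*I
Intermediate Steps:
s(G, p) = -1 + G² (s(G, p) = G² - 1 = -1 + G²)
o = -8245/1373 (o = -6 + 98/(-19222) = -6 + 98*(-1/19222) = -6 - 7/1373 = -8245/1373 ≈ -6.0051)
√(q((-56 - 41)/(110 + s(-6, -1))) + o) = √((-56 - 41)/(110 + (-1 + (-6)²)) - 8245/1373) = √(-97/(110 + (-1 + 36)) - 8245/1373) = √(-97/(110 + 35) - 8245/1373) = √(-97/145 - 8245/1373) = √(-1328706/199085) = 3*I*√29391714890/199085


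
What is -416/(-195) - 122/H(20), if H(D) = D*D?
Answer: 1097/600 ≈ 1.8283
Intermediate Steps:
H(D) = D²
-416/(-195) - 122/H(20) = -416/(-195) - 122/(20²) = -416*(-1/195) - 122/400 = 32/15 - 122*1/400 = 32/15 - 61/200 = 1097/600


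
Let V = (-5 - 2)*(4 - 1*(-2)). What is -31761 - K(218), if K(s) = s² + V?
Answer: -79243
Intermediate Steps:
V = -42 (V = -7*(4 + 2) = -7*6 = -42)
K(s) = -42 + s² (K(s) = s² - 42 = -42 + s²)
-31761 - K(218) = -31761 - (-42 + 218²) = -31761 - (-42 + 47524) = -31761 - 1*47482 = -31761 - 47482 = -79243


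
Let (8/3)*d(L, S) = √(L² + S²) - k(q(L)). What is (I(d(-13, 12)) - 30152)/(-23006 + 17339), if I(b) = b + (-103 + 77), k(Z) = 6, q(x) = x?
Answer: 120721/22668 - √313/15112 ≈ 5.3244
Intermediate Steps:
d(L, S) = -9/4 + 3*√(L² + S²)/8 (d(L, S) = 3*(√(L² + S²) - 1*6)/8 = 3*(√(L² + S²) - 6)/8 = 3*(-6 + √(L² + S²))/8 = -9/4 + 3*√(L² + S²)/8)
I(b) = -26 + b (I(b) = b - 26 = -26 + b)
(I(d(-13, 12)) - 30152)/(-23006 + 17339) = ((-26 + (-9/4 + 3*√((-13)² + 12²)/8)) - 30152)/(-23006 + 17339) = ((-26 + (-9/4 + 3*√(169 + 144)/8)) - 30152)/(-5667) = ((-26 + (-9/4 + 3*√313/8)) - 30152)*(-1/5667) = ((-113/4 + 3*√313/8) - 30152)*(-1/5667) = (-120721/4 + 3*√313/8)*(-1/5667) = 120721/22668 - √313/15112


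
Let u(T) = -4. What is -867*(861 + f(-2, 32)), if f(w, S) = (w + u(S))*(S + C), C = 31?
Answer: -418761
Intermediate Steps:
f(w, S) = (-4 + w)*(31 + S) (f(w, S) = (w - 4)*(S + 31) = (-4 + w)*(31 + S))
-867*(861 + f(-2, 32)) = -867*(861 + (-124 - 4*32 + 31*(-2) + 32*(-2))) = -867*(861 + (-124 - 128 - 62 - 64)) = -867*(861 - 378) = -867*483 = -418761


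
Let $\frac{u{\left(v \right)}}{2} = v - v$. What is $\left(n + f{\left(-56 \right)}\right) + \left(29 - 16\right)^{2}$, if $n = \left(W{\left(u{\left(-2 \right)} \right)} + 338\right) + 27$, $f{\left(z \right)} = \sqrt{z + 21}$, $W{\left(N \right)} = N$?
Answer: $534 + i \sqrt{35} \approx 534.0 + 5.9161 i$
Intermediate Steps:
$u{\left(v \right)} = 0$ ($u{\left(v \right)} = 2 \left(v - v\right) = 2 \cdot 0 = 0$)
$f{\left(z \right)} = \sqrt{21 + z}$
$n = 365$ ($n = \left(0 + 338\right) + 27 = 338 + 27 = 365$)
$\left(n + f{\left(-56 \right)}\right) + \left(29 - 16\right)^{2} = \left(365 + \sqrt{21 - 56}\right) + \left(29 - 16\right)^{2} = \left(365 + \sqrt{-35}\right) + 13^{2} = \left(365 + i \sqrt{35}\right) + 169 = 534 + i \sqrt{35}$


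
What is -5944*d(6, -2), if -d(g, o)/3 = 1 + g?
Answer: 124824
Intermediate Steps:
d(g, o) = -3 - 3*g (d(g, o) = -3*(1 + g) = -3 - 3*g)
-5944*d(6, -2) = -5944*(-3 - 3*6) = -5944*(-3 - 18) = -5944*(-21) = 124824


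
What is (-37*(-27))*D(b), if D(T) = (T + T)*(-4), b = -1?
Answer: 7992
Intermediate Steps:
D(T) = -8*T (D(T) = (2*T)*(-4) = -8*T)
(-37*(-27))*D(b) = (-37*(-27))*(-8*(-1)) = 999*8 = 7992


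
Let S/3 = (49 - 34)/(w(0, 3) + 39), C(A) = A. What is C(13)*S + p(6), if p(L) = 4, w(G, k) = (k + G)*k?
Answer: 259/16 ≈ 16.188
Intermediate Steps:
w(G, k) = k*(G + k) (w(G, k) = (G + k)*k = k*(G + k))
S = 15/16 (S = 3*((49 - 34)/(3*(0 + 3) + 39)) = 3*(15/(3*3 + 39)) = 3*(15/(9 + 39)) = 3*(15/48) = 3*(15*(1/48)) = 3*(5/16) = 15/16 ≈ 0.93750)
C(13)*S + p(6) = 13*(15/16) + 4 = 195/16 + 4 = 259/16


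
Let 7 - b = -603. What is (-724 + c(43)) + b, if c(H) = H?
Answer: -71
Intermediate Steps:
b = 610 (b = 7 - 1*(-603) = 7 + 603 = 610)
(-724 + c(43)) + b = (-724 + 43) + 610 = -681 + 610 = -71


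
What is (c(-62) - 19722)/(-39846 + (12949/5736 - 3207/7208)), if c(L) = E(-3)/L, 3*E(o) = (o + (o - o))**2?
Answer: 121527426006/245520213931 ≈ 0.49498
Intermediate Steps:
E(o) = o**2/3 (E(o) = (o + (o - o))**2/3 = (o + 0)**2/3 = o**2/3)
c(L) = 3/L (c(L) = ((1/3)*(-3)**2)/L = ((1/3)*9)/L = 3/L)
(c(-62) - 19722)/(-39846 + (12949/5736 - 3207/7208)) = (3/(-62) - 19722)/(-39846 + (12949/5736 - 3207/7208)) = (3*(-1/62) - 19722)/(-39846 + (12949*(1/5736) - 3207*1/7208)) = (-3/62 - 19722)/(-39846 + (12949/5736 - 3207/7208)) = -1222767/(62*(-39846 + 4683815/2584068)) = -1222767/(62*(-102960089713/2584068)) = -1222767/62*(-2584068/102960089713) = 121527426006/245520213931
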